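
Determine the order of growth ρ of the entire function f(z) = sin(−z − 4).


sin(w) is a linear combination of e^{iw} and e^{−iw} (or e^w, e^{−w} in the hyperbolic case), so |sin(w)| ≤ e^{|w|}. With w = −z − 4, |w| ≤ 1|z| + 4 = 1r + 4 on |z| = r, giving M(r) ≤ e^{1r + 4}, so ρ ≤ 1. On a suitable ray (z = it for sin/cos; z = t for sinh/cosh, t real → ∞), |sin(−z − 4)| grows like e^{1|t|}/2, so ρ ≥ 1. Hence ρ = 1.
Therefore ρ = 1.

Order ρ = 1.


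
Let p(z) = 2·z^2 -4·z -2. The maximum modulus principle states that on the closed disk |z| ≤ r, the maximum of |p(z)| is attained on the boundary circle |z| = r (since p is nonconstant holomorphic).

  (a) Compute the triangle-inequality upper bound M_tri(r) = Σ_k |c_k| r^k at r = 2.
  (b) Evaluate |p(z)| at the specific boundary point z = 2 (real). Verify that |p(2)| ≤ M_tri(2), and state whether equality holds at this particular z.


Coefficients: c_0 = -2, c_1 = -4, c_2 = 2. Radius r = 2.
Part (a). Triangle bound: M_tri(r) = Σ_k |c_k| r^k
  = |-2|·2^0 + |-4|·2^1 + |2|·2^2
  = 2 + 8 + 8 = 18.
This bounds M(r) := max_{|z|=r} |p(z)| from above; equality holds iff all terms c_k z^k can be made to align in phase at a single z on |z|=r.
Part (b). At z = 2 (real, on the circle |z| = r):
  p(2) = (-2)·2^0 + (-4)·2^1 + (2)·2^2 = -2.
  |p(2)| = 2.
Check: |p(2)| = 2 ≤ 18 = M_tri(2). ✓ Equality does not hold at z = 2 (the coefficients have mixed signs, so the terms do not all align in phase there).

M_tri(2) = 18; |p(2)| = 2; equality at z=2: no.


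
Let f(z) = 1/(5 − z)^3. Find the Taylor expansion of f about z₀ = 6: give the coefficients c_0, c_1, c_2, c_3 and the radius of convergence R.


Let w = z − z₀, so z = z₀ + w.
Then 5 − z = 5 − (z₀ + w) = (5 − z₀) − w = -1 − w.
f(z) = 1/(-1 − w)^3 = (1/(-1)^3) · (1 − w/(-1))^{−3}.
By the binomial series (1−u)^{−3} = Σ_{n≥0} C(n+2, 2) u^n for |u|<1, with u = w/(-1):
  c_n = C(n+2, 2) / (-1)^(n+3).
  c_0 = 1/(-1)^3 = -1.
  c_1 = 3/(-1)^4 = 3.
  c_2 = 6/(-1)^5 = -6.
  c_3 = 10/(-1)^6 = 10.
The series is valid for |w/d| < 1, i.e. |z − z₀| < |d|.
Radius of convergence: R = |5 − z₀| = |-1| = 1 (distance from z₀ to the singularity z = 5).

c_0 = -1, c_1 = 3, c_2 = -6, c_3 = 10; R = 1.


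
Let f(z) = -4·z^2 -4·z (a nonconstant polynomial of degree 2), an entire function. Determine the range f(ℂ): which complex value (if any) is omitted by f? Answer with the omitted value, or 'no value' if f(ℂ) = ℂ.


Little Picard bounds the complement of f(ℂ) to at most one point.
For every w ∈ ℂ, the equation p(z) − w = 0 is a nonconstant polynomial in z and hence has at least one root by the fundamental theorem of algebra. So p is surjective onto ℂ, omitting no value.

Omitted value: no value.


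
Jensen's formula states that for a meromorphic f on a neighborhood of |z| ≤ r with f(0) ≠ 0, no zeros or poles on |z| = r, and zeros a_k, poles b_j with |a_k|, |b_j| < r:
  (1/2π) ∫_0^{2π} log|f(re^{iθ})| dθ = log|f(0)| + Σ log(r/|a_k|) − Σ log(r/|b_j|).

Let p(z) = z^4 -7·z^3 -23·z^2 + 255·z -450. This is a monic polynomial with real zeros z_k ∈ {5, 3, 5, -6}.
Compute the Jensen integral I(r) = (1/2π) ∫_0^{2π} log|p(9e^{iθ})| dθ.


Zeros: -6, 3, 5, 5; r = 9.
Inside |z| < r: -6, 3, 5, 5. Outside (|z| ≥ r): ∅.
p(0) = -450, so log|p(0)| = log(450) = 6.1092.
Apply Jensen: I(r) = log|p(0)| + Σ_k log(r/|z_k|), summed over zeros inside |z| < r.
  log(r/|z_k|) for z_k = 5: log(9/5) = 0.5878
  log(r/|z_k|) for z_k = 3: log(9/3) = 1.0986
  log(r/|z_k|) for z_k = 5: log(9/5) = 0.5878
  log(r/|z_k|) for z_k = -6: log(9/6) = 0.4055
Sum over inside zeros: 2.6797.
I(r) = log|p(0)| + (inside sum) = 6.1092 + 2.6797 = 8.7889.
Closed form (all zeros inside, monic): I(r) = n·log(r) = 4·log(9) = 8.7889. ✓

I(r) ≈ 8.7889.


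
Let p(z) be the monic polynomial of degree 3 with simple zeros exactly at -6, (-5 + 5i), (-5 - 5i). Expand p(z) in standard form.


The polynomial is p(z) = ∏_{α ∈ S} (z − α), where S = {-6, (-5 + 5i), (-5 - 5i)}.
Expanding the product yields: p(z) = z^3 + 16·z^2 + 110·z + 300.
Note conjugate pairs combine to real quadratics: (z − (-5+5i))(z − (-5−5i)) = z² + 10z + 50.
The resulting polynomial has degree 3 and real coefficients as required.

p(z) = z^3 + 16·z^2 + 110·z + 300.


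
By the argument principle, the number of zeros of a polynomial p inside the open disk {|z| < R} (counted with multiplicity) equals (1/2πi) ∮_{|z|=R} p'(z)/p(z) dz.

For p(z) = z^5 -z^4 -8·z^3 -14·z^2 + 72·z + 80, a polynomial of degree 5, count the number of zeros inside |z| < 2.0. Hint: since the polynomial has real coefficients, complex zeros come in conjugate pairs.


The zeros of p are: (3 + 1i), (3 - 1i), (-2 + 2i), (-2 - 2i), -1.
Their magnitudes are: 3.162, 3.162, 2.828, 2.828, 1.
Zeros with |z| < R = 2.0: -1.
Count = 1.
By the argument principle, (1/2πi) ∮_{|z|=R} p'(z)/p(z) dz equals exactly this count.

Number of zeros inside |z| < 2.0: 1.


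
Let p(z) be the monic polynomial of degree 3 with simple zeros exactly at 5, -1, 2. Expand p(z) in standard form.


The polynomial is p(z) = ∏_{α ∈ S} (z − α), where S = {5, -1, 2}.
Expanding the product yields: p(z) = z^3 -6·z^2 + 3·z + 10.
The resulting polynomial has degree 3 and real coefficients as required.

p(z) = z^3 -6·z^2 + 3·z + 10.


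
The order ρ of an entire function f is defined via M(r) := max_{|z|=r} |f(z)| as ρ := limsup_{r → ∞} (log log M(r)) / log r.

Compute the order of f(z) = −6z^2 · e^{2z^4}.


M(r) = max_{|z|=r} |-6|·|z|^2·|e^{2z^4}| = 6·r^2 · e^{2r^4} (the factors attain their maxima compatibly on |z|=r). Then log M(r) = log 6 + 2·log r + 2r^4, dominated by the last term, so log log M(r) ~ 4·log r. The polynomial factor -6z^2 contributes only a log r term and does not affect the order. ρ = 4.
Therefore ρ = 4.

Order ρ = 4.


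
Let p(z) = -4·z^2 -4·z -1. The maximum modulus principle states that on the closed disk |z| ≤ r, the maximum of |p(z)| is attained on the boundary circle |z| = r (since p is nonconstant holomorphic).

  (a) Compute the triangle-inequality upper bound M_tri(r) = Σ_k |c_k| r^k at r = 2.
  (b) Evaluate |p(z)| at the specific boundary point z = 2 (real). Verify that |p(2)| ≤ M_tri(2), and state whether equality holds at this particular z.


Coefficients: c_0 = -1, c_1 = -4, c_2 = -4. Radius r = 2.
Part (a). Triangle bound: M_tri(r) = Σ_k |c_k| r^k
  = |-1|·2^0 + |-4|·2^1 + |-4|·2^2
  = 1 + 8 + 16 = 25.
This bounds M(r) := max_{|z|=r} |p(z)| from above; equality holds iff all terms c_k z^k can be made to align in phase at a single z on |z|=r.
Part (b). At z = 2 (real, on the circle |z| = r):
  p(2) = (-1)·2^0 + (-4)·2^1 + (-4)·2^2 = -25.
  |p(2)| = 25.
Since all nonzero coefficients share the same sign, |p(2)| = 25 = M_tri(2); the triangle bound is attained at z = 2, so in fact M(r) = 25.

M_tri(2) = 25; |p(2)| = 25; equality at z=2: yes.


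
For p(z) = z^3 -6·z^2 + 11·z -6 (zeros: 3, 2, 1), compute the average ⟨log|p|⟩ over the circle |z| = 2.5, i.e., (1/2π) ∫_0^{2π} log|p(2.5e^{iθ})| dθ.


Zeros: 1, 2, 3; r = 2.5.
Inside |z| < r: 1, 2. Outside (|z| ≥ r): 3.
p(0) = -6, so log|p(0)| = log(6) = 1.7918.
Apply Jensen: I(r) = log|p(0)| + Σ_k log(r/|z_k|), summed over zeros inside |z| < r.
  log(r/|z_k|) for z_k = 2: log(2.5/2) = 0.2231
  log(r/|z_k|) for z_k = 1: log(2.5/1) = 0.9163
  Outside zeros (3) contribute nothing to the Jensen sum.
Sum over inside zeros: 1.1394.
I(r) = log|p(0)| + (inside sum) = 1.7918 + 1.1394 = 2.9312.
Note: since some zeros are outside |z| ≤ r, the simplified n·log(r) form does NOT apply — only the inside zeros contribute.

I(r) ≈ 2.9312.


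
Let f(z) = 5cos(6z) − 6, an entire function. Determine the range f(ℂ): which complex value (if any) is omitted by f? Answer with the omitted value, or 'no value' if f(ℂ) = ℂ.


Little Picard bounds the complement of f(ℂ) to at most one point.
cos is entire and surjective onto ℂ: for every w ∈ ℂ, cos(ζ) = w has a solution ζ ∈ ℂ (e.g., via the complex inverse arccos). With ζ = 6z this gives z = ζ/(6). Then 5·cos(6z) takes every value in 5·ℂ = ℂ, and adding -6 is a bijection of ℂ. So f is surjective and omits no value. (Note: only on the real line is cos bounded by [−1, 1].)

Omitted value: no value.


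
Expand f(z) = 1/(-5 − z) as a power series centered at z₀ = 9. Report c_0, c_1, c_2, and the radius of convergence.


Let w = z − z₀, so z = z₀ + w.
Then -5 − z = -5 − (z₀ + w) = (-5 − z₀) − w = -14 − w.
f(z) = 1/(-14 − w) = (1/(-14)) · 1/(1 − w/(-14)) = Σ_{n≥0} w^n / (-14)^(n+1).
So c_n = 1/(-14)^(n+1):
  c_0 = 1/(-14)^1 = -1/14.
  c_1 = 1/(-14)^2 = 1/196.
  c_2 = 1/(-14)^3 = -1/2744.
The series is valid for |w/d| < 1, i.e. |z − z₀| < |d|.
Radius of convergence: R = |-5 − z₀| = |-14| = 14 (distance from z₀ to the singularity z = -5).

c_0 = -1/14, c_1 = 1/196, c_2 = -1/2744; R = 14.


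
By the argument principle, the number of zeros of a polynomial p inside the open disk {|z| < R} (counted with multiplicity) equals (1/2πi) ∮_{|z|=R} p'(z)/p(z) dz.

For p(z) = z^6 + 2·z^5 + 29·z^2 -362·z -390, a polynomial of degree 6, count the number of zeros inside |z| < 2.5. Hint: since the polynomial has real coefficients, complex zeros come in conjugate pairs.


The zeros of p are: (-3 + 2i), (-3 - 2i), (1 + 3i), (1 - 3i), -1, 3.
Their magnitudes are: 3.606, 3.606, 3.162, 3.162, 1, 3.
Zeros with |z| < R = 2.5: -1.
Count = 1.
By the argument principle, (1/2πi) ∮_{|z|=R} p'(z)/p(z) dz equals exactly this count.

Number of zeros inside |z| < 2.5: 1.


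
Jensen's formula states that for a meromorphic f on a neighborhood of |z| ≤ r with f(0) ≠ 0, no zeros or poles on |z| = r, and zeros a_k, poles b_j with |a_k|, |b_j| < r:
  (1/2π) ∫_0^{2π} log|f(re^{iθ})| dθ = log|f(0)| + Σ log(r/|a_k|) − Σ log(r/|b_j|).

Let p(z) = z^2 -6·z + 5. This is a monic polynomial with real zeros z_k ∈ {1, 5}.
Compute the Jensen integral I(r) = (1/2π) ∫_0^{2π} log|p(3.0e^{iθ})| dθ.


Zeros: 1, 5; r = 3.0.
Inside |z| < r: 1. Outside (|z| ≥ r): 5.
p(0) = 5, so log|p(0)| = log(5) = 1.6094.
Apply Jensen: I(r) = log|p(0)| + Σ_k log(r/|z_k|), summed over zeros inside |z| < r.
  log(r/|z_k|) for z_k = 1: log(3.0/1) = 1.0986
  Outside zeros (5) contribute nothing to the Jensen sum.
Sum over inside zeros: 1.0986.
I(r) = log|p(0)| + (inside sum) = 1.6094 + 1.0986 = 2.7081.
Note: since some zeros are outside |z| ≤ r, the simplified n·log(r) form does NOT apply — only the inside zeros contribute.

I(r) ≈ 2.7081.


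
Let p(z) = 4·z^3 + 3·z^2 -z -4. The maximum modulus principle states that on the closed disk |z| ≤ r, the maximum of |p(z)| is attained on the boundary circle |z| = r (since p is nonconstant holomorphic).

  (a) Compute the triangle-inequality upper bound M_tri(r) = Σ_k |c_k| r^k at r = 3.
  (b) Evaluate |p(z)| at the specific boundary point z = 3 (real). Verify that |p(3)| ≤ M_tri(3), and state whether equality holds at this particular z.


Coefficients: c_0 = -4, c_1 = -1, c_2 = 3, c_3 = 4. Radius r = 3.
Part (a). Triangle bound: M_tri(r) = Σ_k |c_k| r^k
  = |-4|·3^0 + |-1|·3^1 + |3|·3^2 + |4|·3^3
  = 4 + 3 + 27 + 108 = 142.
This bounds M(r) := max_{|z|=r} |p(z)| from above; equality holds iff all terms c_k z^k can be made to align in phase at a single z on |z|=r.
Part (b). At z = 3 (real, on the circle |z| = r):
  p(3) = (-4)·3^0 + (-1)·3^1 + (3)·3^2 + (4)·3^3 = 128.
  |p(3)| = 128.
Check: |p(3)| = 128 ≤ 142 = M_tri(3). ✓ Equality does not hold at z = 3 (the coefficients have mixed signs, so the terms do not all align in phase there).

M_tri(3) = 142; |p(3)| = 128; equality at z=3: no.


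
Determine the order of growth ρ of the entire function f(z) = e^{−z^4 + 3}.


|e^{−z^4 + 3}| = e^{Re(-1·z^4) + 3} ≤ e^{1|z|^4 + 3} = e^{1r^4 + 3} on |z| = r, so ρ ≤ 4. Choosing z on |z|=r so that -1·z^4 is real positive (always possible by picking arg z appropriately) gives |f(z)| = e^{1r^4 + 3}, matching the bound. The additive constant 3 does not affect log log M(r) ~ 4·log r. Hence ρ = 4.
Therefore ρ = 4.

Order ρ = 4.


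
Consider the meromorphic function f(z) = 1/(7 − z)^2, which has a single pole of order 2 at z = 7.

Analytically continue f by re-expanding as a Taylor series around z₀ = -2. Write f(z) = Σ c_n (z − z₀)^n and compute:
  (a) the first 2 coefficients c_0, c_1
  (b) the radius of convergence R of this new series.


Let w = z − z₀, so z = z₀ + w.
Then 7 − z = 7 − (z₀ + w) = (7 − z₀) − w = 9 − w.
f(z) = 1/(9 − w)^2 = (1/(9)^2) · (1 − w/(9))^{−2}.
By the binomial series (1−u)^{−2} = Σ_{n≥0} C(n+1, 1) u^n for |u|<1, with u = w/(9):
  c_n = C(n+1, 1) / (9)^(n+2).
  c_0 = 1/(9)^2 = 1/81.
  c_1 = 2/(9)^3 = 2/729.
The series is valid for |w/d| < 1, i.e. |z − z₀| < |d|.
Radius of convergence: R = |7 − z₀| = |9| = 9 (distance from z₀ to the singularity z = 7).

c_0 = 1/81, c_1 = 2/729; R = 9.


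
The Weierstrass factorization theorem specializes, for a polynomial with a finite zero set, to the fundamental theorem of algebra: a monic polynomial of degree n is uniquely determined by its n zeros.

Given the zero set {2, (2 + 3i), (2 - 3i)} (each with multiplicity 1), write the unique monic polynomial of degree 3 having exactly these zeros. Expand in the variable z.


The polynomial is p(z) = ∏_{α ∈ S} (z − α), where S = {2, (2 + 3i), (2 - 3i)}.
Expanding the product yields: p(z) = z^3 -6·z^2 + 21·z -26.
Note conjugate pairs combine to real quadratics: (z − (2+3i))(z − (2−3i)) = z² − 4z + 13.
The resulting polynomial has degree 3 and real coefficients as required.

p(z) = z^3 -6·z^2 + 21·z -26.


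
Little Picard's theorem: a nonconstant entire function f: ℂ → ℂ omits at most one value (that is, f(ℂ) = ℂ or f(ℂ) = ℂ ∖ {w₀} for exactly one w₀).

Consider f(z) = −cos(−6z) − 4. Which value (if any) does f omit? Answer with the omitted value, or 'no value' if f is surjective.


Little Picard bounds the complement of f(ℂ) to at most one point.
cos is entire and surjective onto ℂ: for every w ∈ ℂ, cos(ζ) = w has a solution ζ ∈ ℂ (e.g., via the complex inverse arccos). With ζ = −6z this gives z = ζ/(-6). Then -1·cos(−6z) takes every value in -1·ℂ = ℂ, and adding -4 is a bijection of ℂ. So f is surjective and omits no value. (Note: only on the real line is cos bounded by [−1, 1].)

Omitted value: no value.


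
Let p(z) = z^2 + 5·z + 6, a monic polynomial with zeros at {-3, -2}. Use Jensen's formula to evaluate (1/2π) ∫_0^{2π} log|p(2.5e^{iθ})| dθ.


Zeros: -3, -2; r = 2.5.
Inside |z| < r: -2. Outside (|z| ≥ r): -3.
p(0) = 6, so log|p(0)| = log(6) = 1.7918.
Apply Jensen: I(r) = log|p(0)| + Σ_k log(r/|z_k|), summed over zeros inside |z| < r.
  log(r/|z_k|) for z_k = -2: log(2.5/2) = 0.2231
  Outside zeros (-3) contribute nothing to the Jensen sum.
Sum over inside zeros: 0.2231.
I(r) = log|p(0)| + (inside sum) = 1.7918 + 0.2231 = 2.0149.
Note: since some zeros are outside |z| ≤ r, the simplified n·log(r) form does NOT apply — only the inside zeros contribute.

I(r) ≈ 2.0149.


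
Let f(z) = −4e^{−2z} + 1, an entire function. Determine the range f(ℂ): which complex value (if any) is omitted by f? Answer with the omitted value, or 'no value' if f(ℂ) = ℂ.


Little Picard bounds the complement of f(ℂ) to at most one point.
e^{−2z} is never zero on ℂ, so -4·e^{−2z} takes every value in ℂ ∖ {0}. Adding 1 shifts the range to ℂ ∖ {1}. Thus f omits exactly the value 1.

Omitted value: 1.


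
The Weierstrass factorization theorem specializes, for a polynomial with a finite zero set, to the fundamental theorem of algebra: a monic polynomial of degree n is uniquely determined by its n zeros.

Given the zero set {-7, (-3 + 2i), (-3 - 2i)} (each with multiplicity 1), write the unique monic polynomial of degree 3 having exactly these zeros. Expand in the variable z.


The polynomial is p(z) = ∏_{α ∈ S} (z − α), where S = {-7, (-3 + 2i), (-3 - 2i)}.
Expanding the product yields: p(z) = z^3 + 13·z^2 + 55·z + 91.
Note conjugate pairs combine to real quadratics: (z − (-3+2i))(z − (-3−2i)) = z² + 6z + 13.
The resulting polynomial has degree 3 and real coefficients as required.

p(z) = z^3 + 13·z^2 + 55·z + 91.


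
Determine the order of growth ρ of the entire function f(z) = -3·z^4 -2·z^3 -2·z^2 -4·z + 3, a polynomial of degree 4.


|f(z)| ≤ Σ|c_k|·r^k = O(r^4) as r → ∞. Polynomial growth is O(e^{r^ε}) for every ε > 0 (since r^4/e^{r^ε} → 0), so ρ ≤ ε for all ε > 0, i.e. ρ = 0. Every nonconstant polynomial has order 0.
Therefore ρ = 0.

Order ρ = 0.


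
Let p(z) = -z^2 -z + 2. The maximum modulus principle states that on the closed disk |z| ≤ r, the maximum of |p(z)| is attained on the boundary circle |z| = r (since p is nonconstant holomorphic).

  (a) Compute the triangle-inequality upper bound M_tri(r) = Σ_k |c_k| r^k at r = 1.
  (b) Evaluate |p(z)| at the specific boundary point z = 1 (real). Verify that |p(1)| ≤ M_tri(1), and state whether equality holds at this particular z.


Coefficients: c_0 = 2, c_1 = -1, c_2 = -1. Radius r = 1.
Part (a). Triangle bound: M_tri(r) = Σ_k |c_k| r^k
  = |2|·1^0 + |-1|·1^1 + |-1|·1^2
  = 2 + 1 + 1 = 4.
This bounds M(r) := max_{|z|=r} |p(z)| from above; equality holds iff all terms c_k z^k can be made to align in phase at a single z on |z|=r.
Part (b). At z = 1 (real, on the circle |z| = r):
  p(1) = (2)·1^0 + (-1)·1^1 + (-1)·1^2 = 0.
  |p(1)| = 0.
Check: |p(1)| = 0 ≤ 4 = M_tri(1). ✓ Equality does not hold at z = 1 (the coefficients have mixed signs, so the terms do not all align in phase there).

M_tri(1) = 4; |p(1)| = 0; equality at z=1: no.


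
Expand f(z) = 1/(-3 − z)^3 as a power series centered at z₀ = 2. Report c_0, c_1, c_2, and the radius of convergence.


Let w = z − z₀, so z = z₀ + w.
Then -3 − z = -3 − (z₀ + w) = (-3 − z₀) − w = -5 − w.
f(z) = 1/(-5 − w)^3 = (1/(-5)^3) · (1 − w/(-5))^{−3}.
By the binomial series (1−u)^{−3} = Σ_{n≥0} C(n+2, 2) u^n for |u|<1, with u = w/(-5):
  c_n = C(n+2, 2) / (-5)^(n+3).
  c_0 = 1/(-5)^3 = -1/125.
  c_1 = 3/(-5)^4 = 3/625.
  c_2 = 6/(-5)^5 = -6/3125.
The series is valid for |w/d| < 1, i.e. |z − z₀| < |d|.
Radius of convergence: R = |-3 − z₀| = |-5| = 5 (distance from z₀ to the singularity z = -3).

c_0 = -1/125, c_1 = 3/625, c_2 = -6/3125; R = 5.


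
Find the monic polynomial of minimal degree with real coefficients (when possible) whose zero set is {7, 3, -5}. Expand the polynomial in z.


The polynomial is p(z) = ∏_{α ∈ S} (z − α), where S = {7, 3, -5}.
Expanding the product yields: p(z) = z^3 -5·z^2 -29·z + 105.
The resulting polynomial has degree 3 and real coefficients as required.

p(z) = z^3 -5·z^2 -29·z + 105.


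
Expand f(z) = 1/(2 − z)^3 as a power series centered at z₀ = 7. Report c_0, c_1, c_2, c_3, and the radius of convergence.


Let w = z − z₀, so z = z₀ + w.
Then 2 − z = 2 − (z₀ + w) = (2 − z₀) − w = -5 − w.
f(z) = 1/(-5 − w)^3 = (1/(-5)^3) · (1 − w/(-5))^{−3}.
By the binomial series (1−u)^{−3} = Σ_{n≥0} C(n+2, 2) u^n for |u|<1, with u = w/(-5):
  c_n = C(n+2, 2) / (-5)^(n+3).
  c_0 = 1/(-5)^3 = -1/125.
  c_1 = 3/(-5)^4 = 3/625.
  c_2 = 6/(-5)^5 = -6/3125.
  c_3 = 10/(-5)^6 = 2/3125.
The series is valid for |w/d| < 1, i.e. |z − z₀| < |d|.
Radius of convergence: R = |2 − z₀| = |-5| = 5 (distance from z₀ to the singularity z = 2).

c_0 = -1/125, c_1 = 3/625, c_2 = -6/3125, c_3 = 2/3125; R = 5.


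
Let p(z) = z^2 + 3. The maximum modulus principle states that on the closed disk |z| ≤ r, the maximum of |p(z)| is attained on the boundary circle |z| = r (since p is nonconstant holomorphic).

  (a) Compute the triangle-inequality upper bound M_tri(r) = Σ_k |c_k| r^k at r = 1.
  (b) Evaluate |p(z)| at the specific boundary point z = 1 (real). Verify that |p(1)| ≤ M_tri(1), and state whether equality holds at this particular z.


Coefficients: c_0 = 3, c_1 = 0, c_2 = 1. Radius r = 1.
Part (a). Triangle bound: M_tri(r) = Σ_k |c_k| r^k
  = |3|·1^0 + |0|·1^1 + |1|·1^2
  = 3 + 0 + 1 = 4.
This bounds M(r) := max_{|z|=r} |p(z)| from above; equality holds iff all terms c_k z^k can be made to align in phase at a single z on |z|=r.
Part (b). At z = 1 (real, on the circle |z| = r):
  p(1) = (3)·1^0 + (0)·1^1 + (1)·1^2 = 4.
  |p(1)| = 4.
Since all nonzero coefficients share the same sign, |p(1)| = 4 = M_tri(1); the triangle bound is attained at z = 1, so in fact M(r) = 4.

M_tri(1) = 4; |p(1)| = 4; equality at z=1: yes.


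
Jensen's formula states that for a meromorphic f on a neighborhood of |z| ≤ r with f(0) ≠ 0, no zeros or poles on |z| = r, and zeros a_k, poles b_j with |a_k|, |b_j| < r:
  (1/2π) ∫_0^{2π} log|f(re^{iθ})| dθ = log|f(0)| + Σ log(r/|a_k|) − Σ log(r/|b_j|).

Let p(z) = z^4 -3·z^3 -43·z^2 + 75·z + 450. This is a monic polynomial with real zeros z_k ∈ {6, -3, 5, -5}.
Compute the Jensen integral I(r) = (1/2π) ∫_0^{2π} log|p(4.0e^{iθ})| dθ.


Zeros: -5, -3, 5, 6; r = 4.0.
Inside |z| < r: -3. Outside (|z| ≥ r): -5, 5, 6.
p(0) = 450, so log|p(0)| = log(450) = 6.1092.
Apply Jensen: I(r) = log|p(0)| + Σ_k log(r/|z_k|), summed over zeros inside |z| < r.
  log(r/|z_k|) for z_k = -3: log(4.0/3) = 0.2877
  Outside zeros (-5, 5, 6) contribute nothing to the Jensen sum.
Sum over inside zeros: 0.2877.
I(r) = log|p(0)| + (inside sum) = 6.1092 + 0.2877 = 6.3969.
Note: since some zeros are outside |z| ≤ r, the simplified n·log(r) form does NOT apply — only the inside zeros contribute.

I(r) ≈ 6.3969.


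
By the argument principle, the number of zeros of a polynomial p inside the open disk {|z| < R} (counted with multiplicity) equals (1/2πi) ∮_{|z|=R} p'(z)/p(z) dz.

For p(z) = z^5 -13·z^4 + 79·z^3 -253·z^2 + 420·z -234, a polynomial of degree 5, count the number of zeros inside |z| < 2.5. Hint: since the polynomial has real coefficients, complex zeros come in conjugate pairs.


The zeros of p are: 1, (3 + 3i), (3 - 3i), (3 + 2i), (3 - 2i).
Their magnitudes are: 1, 4.243, 4.243, 3.606, 3.606.
Zeros with |z| < R = 2.5: 1.
Count = 1.
By the argument principle, (1/2πi) ∮_{|z|=R} p'(z)/p(z) dz equals exactly this count.

Number of zeros inside |z| < 2.5: 1.


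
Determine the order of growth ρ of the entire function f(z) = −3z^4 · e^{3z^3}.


M(r) = max_{|z|=r} |-3|·|z|^4·|e^{3z^3}| = 3·r^4 · e^{3r^3} (the factors attain their maxima compatibly on |z|=r). Then log M(r) = log 3 + 4·log r + 3r^3, dominated by the last term, so log log M(r) ~ 3·log r. The polynomial factor -3z^4 contributes only a log r term and does not affect the order. ρ = 3.
Therefore ρ = 3.

Order ρ = 3.


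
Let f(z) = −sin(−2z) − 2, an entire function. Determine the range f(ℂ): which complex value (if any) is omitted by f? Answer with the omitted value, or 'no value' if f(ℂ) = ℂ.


Little Picard bounds the complement of f(ℂ) to at most one point.
sin is entire and surjective onto ℂ: for every w ∈ ℂ, sin(ζ) = w has a solution ζ ∈ ℂ (e.g., via the complex inverse arcsin). With ζ = −2z this gives z = ζ/(-2). Then -1·sin(−2z) takes every value in -1·ℂ = ℂ, and adding -2 is a bijection of ℂ. So f is surjective and omits no value. (Note: only on the real line is sin bounded by [−1, 1].)

Omitted value: no value.


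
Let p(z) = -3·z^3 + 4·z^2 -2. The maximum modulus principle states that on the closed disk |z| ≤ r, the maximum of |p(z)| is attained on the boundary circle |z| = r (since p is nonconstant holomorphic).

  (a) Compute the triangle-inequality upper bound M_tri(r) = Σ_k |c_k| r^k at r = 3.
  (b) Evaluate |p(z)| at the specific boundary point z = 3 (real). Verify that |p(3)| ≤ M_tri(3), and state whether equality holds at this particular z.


Coefficients: c_0 = -2, c_1 = 0, c_2 = 4, c_3 = -3. Radius r = 3.
Part (a). Triangle bound: M_tri(r) = Σ_k |c_k| r^k
  = |-2|·3^0 + |0|·3^1 + |4|·3^2 + |-3|·3^3
  = 2 + 0 + 36 + 81 = 119.
This bounds M(r) := max_{|z|=r} |p(z)| from above; equality holds iff all terms c_k z^k can be made to align in phase at a single z on |z|=r.
Part (b). At z = 3 (real, on the circle |z| = r):
  p(3) = (-2)·3^0 + (0)·3^1 + (4)·3^2 + (-3)·3^3 = -47.
  |p(3)| = 47.
Check: |p(3)| = 47 ≤ 119 = M_tri(3). ✓ Equality does not hold at z = 3 (the coefficients have mixed signs, so the terms do not all align in phase there).

M_tri(3) = 119; |p(3)| = 47; equality at z=3: no.


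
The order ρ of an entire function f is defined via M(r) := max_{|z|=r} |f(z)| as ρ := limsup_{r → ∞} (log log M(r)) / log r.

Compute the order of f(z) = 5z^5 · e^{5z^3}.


M(r) = max_{|z|=r} |5|·|z|^5·|e^{5z^3}| = 5·r^5 · e^{5r^3} (the factors attain their maxima compatibly on |z|=r). Then log M(r) = log 5 + 5·log r + 5r^3, dominated by the last term, so log log M(r) ~ 3·log r. The polynomial factor 5z^5 contributes only a log r term and does not affect the order. ρ = 3.
Therefore ρ = 3.

Order ρ = 3.


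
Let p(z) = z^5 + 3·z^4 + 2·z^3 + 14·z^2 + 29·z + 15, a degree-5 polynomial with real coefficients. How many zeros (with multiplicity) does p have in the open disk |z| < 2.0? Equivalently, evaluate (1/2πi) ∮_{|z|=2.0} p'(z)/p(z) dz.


The zeros of p are: (1 + 2i), (1 - 2i), -3, -1, -1.
Their magnitudes are: 2.236, 2.236, 3, 1, 1.
Zeros with |z| < R = 2.0: -1, -1.
Count = 2.
By the argument principle, (1/2πi) ∮_{|z|=R} p'(z)/p(z) dz equals exactly this count.

Number of zeros inside |z| < 2.0: 2.


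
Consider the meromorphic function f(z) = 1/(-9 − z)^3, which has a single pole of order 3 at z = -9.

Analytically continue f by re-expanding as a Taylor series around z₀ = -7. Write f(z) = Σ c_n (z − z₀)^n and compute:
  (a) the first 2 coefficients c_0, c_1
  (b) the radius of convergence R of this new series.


Let w = z − z₀, so z = z₀ + w.
Then -9 − z = -9 − (z₀ + w) = (-9 − z₀) − w = -2 − w.
f(z) = 1/(-2 − w)^3 = (1/(-2)^3) · (1 − w/(-2))^{−3}.
By the binomial series (1−u)^{−3} = Σ_{n≥0} C(n+2, 2) u^n for |u|<1, with u = w/(-2):
  c_n = C(n+2, 2) / (-2)^(n+3).
  c_0 = 1/(-2)^3 = -1/8.
  c_1 = 3/(-2)^4 = 3/16.
The series is valid for |w/d| < 1, i.e. |z − z₀| < |d|.
Radius of convergence: R = |-9 − z₀| = |-2| = 2 (distance from z₀ to the singularity z = -9).

c_0 = -1/8, c_1 = 3/16; R = 2.


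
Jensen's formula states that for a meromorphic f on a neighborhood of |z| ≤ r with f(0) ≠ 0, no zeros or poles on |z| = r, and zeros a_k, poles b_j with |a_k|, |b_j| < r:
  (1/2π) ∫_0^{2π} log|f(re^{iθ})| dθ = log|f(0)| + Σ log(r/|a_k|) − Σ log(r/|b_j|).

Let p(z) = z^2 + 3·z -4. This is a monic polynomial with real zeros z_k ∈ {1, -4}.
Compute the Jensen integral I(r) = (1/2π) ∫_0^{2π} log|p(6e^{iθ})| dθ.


Zeros: -4, 1; r = 6.
Inside |z| < r: -4, 1. Outside (|z| ≥ r): ∅.
p(0) = -4, so log|p(0)| = log(4) = 1.3863.
Apply Jensen: I(r) = log|p(0)| + Σ_k log(r/|z_k|), summed over zeros inside |z| < r.
  log(r/|z_k|) for z_k = 1: log(6/1) = 1.7918
  log(r/|z_k|) for z_k = -4: log(6/4) = 0.4055
Sum over inside zeros: 2.1972.
I(r) = log|p(0)| + (inside sum) = 1.3863 + 2.1972 = 3.5835.
Closed form (all zeros inside, monic): I(r) = n·log(r) = 2·log(6) = 3.5835. ✓

I(r) ≈ 3.5835.


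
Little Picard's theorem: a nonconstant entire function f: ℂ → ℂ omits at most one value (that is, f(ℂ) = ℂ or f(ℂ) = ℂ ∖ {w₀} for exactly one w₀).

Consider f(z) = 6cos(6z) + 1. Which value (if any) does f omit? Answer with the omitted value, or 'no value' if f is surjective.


Little Picard bounds the complement of f(ℂ) to at most one point.
cos is entire and surjective onto ℂ: for every w ∈ ℂ, cos(ζ) = w has a solution ζ ∈ ℂ (e.g., via the complex inverse arccos). With ζ = 6z this gives z = ζ/(6). Then 6·cos(6z) takes every value in 6·ℂ = ℂ, and adding 1 is a bijection of ℂ. So f is surjective and omits no value. (Note: only on the real line is cos bounded by [−1, 1].)

Omitted value: no value.


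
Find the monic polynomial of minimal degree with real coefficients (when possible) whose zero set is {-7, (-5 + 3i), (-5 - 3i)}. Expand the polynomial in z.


The polynomial is p(z) = ∏_{α ∈ S} (z − α), where S = {-7, (-5 + 3i), (-5 - 3i)}.
Expanding the product yields: p(z) = z^3 + 17·z^2 + 104·z + 238.
Note conjugate pairs combine to real quadratics: (z − (-5+3i))(z − (-5−3i)) = z² + 10z + 34.
The resulting polynomial has degree 3 and real coefficients as required.

p(z) = z^3 + 17·z^2 + 104·z + 238.


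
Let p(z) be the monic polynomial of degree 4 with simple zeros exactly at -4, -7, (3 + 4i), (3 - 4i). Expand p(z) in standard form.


The polynomial is p(z) = ∏_{α ∈ S} (z − α), where S = {-4, -7, (3 + 4i), (3 - 4i)}.
Expanding the product yields: p(z) = z^4 + 5·z^3 -13·z^2 + 107·z + 700.
Note conjugate pairs combine to real quadratics: (z − (3+4i))(z − (3−4i)) = z² − 6z + 25.
The resulting polynomial has degree 4 and real coefficients as required.

p(z) = z^4 + 5·z^3 -13·z^2 + 107·z + 700.


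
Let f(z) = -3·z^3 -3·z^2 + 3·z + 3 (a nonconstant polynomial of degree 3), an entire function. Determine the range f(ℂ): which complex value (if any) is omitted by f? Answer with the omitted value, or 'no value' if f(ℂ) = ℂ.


Little Picard bounds the complement of f(ℂ) to at most one point.
For every w ∈ ℂ, the equation p(z) − w = 0 is a nonconstant polynomial in z and hence has at least one root by the fundamental theorem of algebra. So p is surjective onto ℂ, omitting no value.

Omitted value: no value.


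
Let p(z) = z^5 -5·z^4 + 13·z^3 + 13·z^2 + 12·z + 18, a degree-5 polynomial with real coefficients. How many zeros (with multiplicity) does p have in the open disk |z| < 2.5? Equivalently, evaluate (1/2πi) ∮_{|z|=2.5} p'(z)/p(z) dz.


The zeros of p are: (0 + 1i), (0 - 1i), (3 + 3i), (3 - 3i), -1.
Their magnitudes are: 1, 1, 4.243, 4.243, 1.
Zeros with |z| < R = 2.5: (0 + 1i), (0 - 1i), -1.
Count = 3.
By the argument principle, (1/2πi) ∮_{|z|=R} p'(z)/p(z) dz equals exactly this count.

Number of zeros inside |z| < 2.5: 3.


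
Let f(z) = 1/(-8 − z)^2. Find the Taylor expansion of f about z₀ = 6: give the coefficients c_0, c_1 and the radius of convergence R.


Let w = z − z₀, so z = z₀ + w.
Then -8 − z = -8 − (z₀ + w) = (-8 − z₀) − w = -14 − w.
f(z) = 1/(-14 − w)^2 = (1/(-14)^2) · (1 − w/(-14))^{−2}.
By the binomial series (1−u)^{−2} = Σ_{n≥0} C(n+1, 1) u^n for |u|<1, with u = w/(-14):
  c_n = C(n+1, 1) / (-14)^(n+2).
  c_0 = 1/(-14)^2 = 1/196.
  c_1 = 2/(-14)^3 = -1/1372.
The series is valid for |w/d| < 1, i.e. |z − z₀| < |d|.
Radius of convergence: R = |-8 − z₀| = |-14| = 14 (distance from z₀ to the singularity z = -8).

c_0 = 1/196, c_1 = -1/1372; R = 14.


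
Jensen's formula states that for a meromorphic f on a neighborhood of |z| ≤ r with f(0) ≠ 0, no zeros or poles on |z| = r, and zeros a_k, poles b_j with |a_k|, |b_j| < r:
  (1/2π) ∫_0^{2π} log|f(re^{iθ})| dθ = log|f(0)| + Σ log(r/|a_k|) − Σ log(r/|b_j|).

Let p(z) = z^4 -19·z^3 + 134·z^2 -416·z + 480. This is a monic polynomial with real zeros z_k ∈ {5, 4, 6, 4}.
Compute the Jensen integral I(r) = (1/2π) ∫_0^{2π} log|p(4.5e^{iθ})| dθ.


Zeros: 4, 4, 5, 6; r = 4.5.
Inside |z| < r: 4, 4. Outside (|z| ≥ r): 5, 6.
p(0) = 480, so log|p(0)| = log(480) = 6.1738.
Apply Jensen: I(r) = log|p(0)| + Σ_k log(r/|z_k|), summed over zeros inside |z| < r.
  log(r/|z_k|) for z_k = 4: log(4.5/4) = 0.1178
  log(r/|z_k|) for z_k = 4: log(4.5/4) = 0.1178
  Outside zeros (5, 6) contribute nothing to the Jensen sum.
Sum over inside zeros: 0.2356.
I(r) = log|p(0)| + (inside sum) = 6.1738 + 0.2356 = 6.4094.
Note: since some zeros are outside |z| ≤ r, the simplified n·log(r) form does NOT apply — only the inside zeros contribute.

I(r) ≈ 6.4094.


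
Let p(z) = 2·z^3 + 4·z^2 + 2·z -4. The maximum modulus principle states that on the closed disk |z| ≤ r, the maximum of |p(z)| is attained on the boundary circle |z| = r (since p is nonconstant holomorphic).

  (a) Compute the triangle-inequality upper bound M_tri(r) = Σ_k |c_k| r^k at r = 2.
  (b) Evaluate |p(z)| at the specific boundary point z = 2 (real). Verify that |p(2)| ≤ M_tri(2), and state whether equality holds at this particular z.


Coefficients: c_0 = -4, c_1 = 2, c_2 = 4, c_3 = 2. Radius r = 2.
Part (a). Triangle bound: M_tri(r) = Σ_k |c_k| r^k
  = |-4|·2^0 + |2|·2^1 + |4|·2^2 + |2|·2^3
  = 4 + 4 + 16 + 16 = 40.
This bounds M(r) := max_{|z|=r} |p(z)| from above; equality holds iff all terms c_k z^k can be made to align in phase at a single z on |z|=r.
Part (b). At z = 2 (real, on the circle |z| = r):
  p(2) = (-4)·2^0 + (2)·2^1 + (4)·2^2 + (2)·2^3 = 32.
  |p(2)| = 32.
Check: |p(2)| = 32 ≤ 40 = M_tri(2). ✓ Equality does not hold at z = 2 (the coefficients have mixed signs, so the terms do not all align in phase there).

M_tri(2) = 40; |p(2)| = 32; equality at z=2: no.


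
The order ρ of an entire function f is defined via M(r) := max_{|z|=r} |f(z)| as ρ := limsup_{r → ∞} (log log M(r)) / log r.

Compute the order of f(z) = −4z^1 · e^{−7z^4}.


M(r) = max_{|z|=r} |-4|·|z|^1·|e^{−7z^4}| = 4·r^1 · e^{7r^4} (the factors attain their maxima compatibly on |z|=r). Then log M(r) = log 4 + 1·log r + 7r^4, dominated by the last term, so log log M(r) ~ 4·log r. The polynomial factor -4z^1 contributes only a log r term and does not affect the order. ρ = 4.
Therefore ρ = 4.

Order ρ = 4.


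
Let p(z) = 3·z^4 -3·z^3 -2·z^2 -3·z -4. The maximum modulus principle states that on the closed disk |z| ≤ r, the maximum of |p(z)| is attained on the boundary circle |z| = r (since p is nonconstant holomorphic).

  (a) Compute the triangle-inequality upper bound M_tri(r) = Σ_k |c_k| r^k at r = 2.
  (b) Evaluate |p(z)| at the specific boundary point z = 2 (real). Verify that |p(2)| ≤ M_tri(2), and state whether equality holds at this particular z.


Coefficients: c_0 = -4, c_1 = -3, c_2 = -2, c_3 = -3, c_4 = 3. Radius r = 2.
Part (a). Triangle bound: M_tri(r) = Σ_k |c_k| r^k
  = |-4|·2^0 + |-3|·2^1 + |-2|·2^2 + |-3|·2^3 + |3|·2^4
  = 4 + 6 + 8 + 24 + 48 = 90.
This bounds M(r) := max_{|z|=r} |p(z)| from above; equality holds iff all terms c_k z^k can be made to align in phase at a single z on |z|=r.
Part (b). At z = 2 (real, on the circle |z| = r):
  p(2) = (-4)·2^0 + (-3)·2^1 + (-2)·2^2 + (-3)·2^3 + (3)·2^4 = 6.
  |p(2)| = 6.
Check: |p(2)| = 6 ≤ 90 = M_tri(2). ✓ Equality does not hold at z = 2 (the coefficients have mixed signs, so the terms do not all align in phase there).

M_tri(2) = 90; |p(2)| = 6; equality at z=2: no.


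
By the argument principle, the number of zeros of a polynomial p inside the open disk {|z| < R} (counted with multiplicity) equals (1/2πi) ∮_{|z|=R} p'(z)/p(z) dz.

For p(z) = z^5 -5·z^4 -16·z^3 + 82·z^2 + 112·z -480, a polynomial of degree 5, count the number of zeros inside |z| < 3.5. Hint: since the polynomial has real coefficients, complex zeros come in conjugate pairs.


The zeros of p are: (-3 + 1i), (-3 - 1i), 4, 4, 3.
Their magnitudes are: 3.162, 3.162, 4, 4, 3.
Zeros with |z| < R = 3.5: (-3 + 1i), (-3 - 1i), 3.
Count = 3.
By the argument principle, (1/2πi) ∮_{|z|=R} p'(z)/p(z) dz equals exactly this count.

Number of zeros inside |z| < 3.5: 3.


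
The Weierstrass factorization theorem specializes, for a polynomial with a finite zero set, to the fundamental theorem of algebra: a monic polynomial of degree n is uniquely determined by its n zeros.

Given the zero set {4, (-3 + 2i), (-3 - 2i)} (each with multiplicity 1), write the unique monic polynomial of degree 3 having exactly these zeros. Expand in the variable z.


The polynomial is p(z) = ∏_{α ∈ S} (z − α), where S = {4, (-3 + 2i), (-3 - 2i)}.
Expanding the product yields: p(z) = z^3 + 2·z^2 -11·z -52.
Note conjugate pairs combine to real quadratics: (z − (-3+2i))(z − (-3−2i)) = z² + 6z + 13.
The resulting polynomial has degree 3 and real coefficients as required.

p(z) = z^3 + 2·z^2 -11·z -52.


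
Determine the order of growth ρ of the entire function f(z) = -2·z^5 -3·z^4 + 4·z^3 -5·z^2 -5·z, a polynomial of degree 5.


|f(z)| ≤ Σ|c_k|·r^k = O(r^5) as r → ∞. Polynomial growth is O(e^{r^ε}) for every ε > 0 (since r^5/e^{r^ε} → 0), so ρ ≤ ε for all ε > 0, i.e. ρ = 0. Every nonconstant polynomial has order 0.
Therefore ρ = 0.

Order ρ = 0.


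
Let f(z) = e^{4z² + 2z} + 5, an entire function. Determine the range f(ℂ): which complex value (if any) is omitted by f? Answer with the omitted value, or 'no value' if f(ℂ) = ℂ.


Little Picard bounds the complement of f(ℂ) to at most one point.
The exponent g(z) = 4z² + 2z is a nonconstant polynomial, hence surjective onto ℂ. So e^{g(z)} takes every value in {e^w : w ∈ ℂ} = ℂ ∖ {0}. Adding 5 shifts the range to ℂ ∖ {5}. f omits exactly 5.

Omitted value: 5.


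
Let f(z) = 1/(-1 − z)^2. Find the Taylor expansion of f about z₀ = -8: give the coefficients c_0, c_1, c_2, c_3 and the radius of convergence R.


Let w = z − z₀, so z = z₀ + w.
Then -1 − z = -1 − (z₀ + w) = (-1 − z₀) − w = 7 − w.
f(z) = 1/(7 − w)^2 = (1/(7)^2) · (1 − w/(7))^{−2}.
By the binomial series (1−u)^{−2} = Σ_{n≥0} C(n+1, 1) u^n for |u|<1, with u = w/(7):
  c_n = C(n+1, 1) / (7)^(n+2).
  c_0 = 1/(7)^2 = 1/49.
  c_1 = 2/(7)^3 = 2/343.
  c_2 = 3/(7)^4 = 3/2401.
  c_3 = 4/(7)^5 = 4/16807.
The series is valid for |w/d| < 1, i.e. |z − z₀| < |d|.
Radius of convergence: R = |-1 − z₀| = |7| = 7 (distance from z₀ to the singularity z = -1).

c_0 = 1/49, c_1 = 2/343, c_2 = 3/2401, c_3 = 4/16807; R = 7.


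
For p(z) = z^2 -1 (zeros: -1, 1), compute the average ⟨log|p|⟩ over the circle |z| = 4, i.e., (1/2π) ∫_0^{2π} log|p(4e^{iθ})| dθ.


Zeros: -1, 1; r = 4.
Inside |z| < r: -1, 1. Outside (|z| ≥ r): ∅.
p(0) = -1, so log|p(0)| = log(1) = 0.0000.
Apply Jensen: I(r) = log|p(0)| + Σ_k log(r/|z_k|), summed over zeros inside |z| < r.
  log(r/|z_k|) for z_k = -1: log(4/1) = 1.3863
  log(r/|z_k|) for z_k = 1: log(4/1) = 1.3863
Sum over inside zeros: 2.7726.
I(r) = log|p(0)| + (inside sum) = 0.0000 + 2.7726 = 2.7726.
Closed form (all zeros inside, monic): I(r) = n·log(r) = 2·log(4) = 2.7726. ✓

I(r) ≈ 2.7726.


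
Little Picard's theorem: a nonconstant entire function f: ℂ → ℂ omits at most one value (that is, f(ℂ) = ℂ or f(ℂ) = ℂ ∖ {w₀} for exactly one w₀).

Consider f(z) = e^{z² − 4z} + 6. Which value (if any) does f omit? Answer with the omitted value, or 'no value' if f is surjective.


Little Picard bounds the complement of f(ℂ) to at most one point.
The exponent g(z) = z² − 4z is a nonconstant polynomial, hence surjective onto ℂ. So e^{g(z)} takes every value in {e^w : w ∈ ℂ} = ℂ ∖ {0}. Adding 6 shifts the range to ℂ ∖ {6}. f omits exactly 6.

Omitted value: 6.


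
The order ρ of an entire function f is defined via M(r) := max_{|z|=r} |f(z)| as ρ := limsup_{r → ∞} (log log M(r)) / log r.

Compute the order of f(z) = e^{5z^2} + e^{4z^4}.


Each summand is entire of order 2 and 4 respectively (as in the single-exponential case). The order of a sum is at most the max of the orders, so ρ ≤ 4. For the lower bound: on |z|=r choose arg z so that 4z^4 is real positive; then |e^{4z^4}| = e^{4r^4} while |e^{5z^2}| ≤ e^{5r^2} = o(e^{4r^4}). So |f| ≥ e^{4r^4}(1 − o(1)) and ρ ≥ 4. Hence ρ = max(2, 4) = 4.
Therefore ρ = 4.

Order ρ = 4.


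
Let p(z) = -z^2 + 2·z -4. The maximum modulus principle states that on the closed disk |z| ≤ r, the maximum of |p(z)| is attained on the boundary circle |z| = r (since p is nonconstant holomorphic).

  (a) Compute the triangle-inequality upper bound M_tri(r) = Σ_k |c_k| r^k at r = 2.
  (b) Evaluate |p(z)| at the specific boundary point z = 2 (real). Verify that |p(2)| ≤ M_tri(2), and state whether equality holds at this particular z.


Coefficients: c_0 = -4, c_1 = 2, c_2 = -1. Radius r = 2.
Part (a). Triangle bound: M_tri(r) = Σ_k |c_k| r^k
  = |-4|·2^0 + |2|·2^1 + |-1|·2^2
  = 4 + 4 + 4 = 12.
This bounds M(r) := max_{|z|=r} |p(z)| from above; equality holds iff all terms c_k z^k can be made to align in phase at a single z on |z|=r.
Part (b). At z = 2 (real, on the circle |z| = r):
  p(2) = (-4)·2^0 + (2)·2^1 + (-1)·2^2 = -4.
  |p(2)| = 4.
Check: |p(2)| = 4 ≤ 12 = M_tri(2). ✓ Equality does not hold at z = 2 (the coefficients have mixed signs, so the terms do not all align in phase there).

M_tri(2) = 12; |p(2)| = 4; equality at z=2: no.
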